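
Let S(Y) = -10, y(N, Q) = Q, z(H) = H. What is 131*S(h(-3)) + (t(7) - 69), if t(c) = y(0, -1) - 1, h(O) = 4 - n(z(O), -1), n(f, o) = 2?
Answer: -1381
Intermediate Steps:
h(O) = 2 (h(O) = 4 - 1*2 = 4 - 2 = 2)
t(c) = -2 (t(c) = -1 - 1 = -2)
131*S(h(-3)) + (t(7) - 69) = 131*(-10) + (-2 - 69) = -1310 - 71 = -1381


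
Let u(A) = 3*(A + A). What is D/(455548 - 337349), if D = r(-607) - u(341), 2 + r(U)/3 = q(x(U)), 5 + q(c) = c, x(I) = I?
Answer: -3888/118199 ≈ -0.032894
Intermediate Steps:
q(c) = -5 + c
u(A) = 6*A (u(A) = 3*(2*A) = 6*A)
r(U) = -21 + 3*U (r(U) = -6 + 3*(-5 + U) = -6 + (-15 + 3*U) = -21 + 3*U)
D = -3888 (D = (-21 + 3*(-607)) - 6*341 = (-21 - 1821) - 1*2046 = -1842 - 2046 = -3888)
D/(455548 - 337349) = -3888/(455548 - 337349) = -3888/118199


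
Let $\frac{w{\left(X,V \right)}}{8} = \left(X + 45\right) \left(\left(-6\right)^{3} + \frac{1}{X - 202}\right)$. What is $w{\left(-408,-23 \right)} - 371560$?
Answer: $\frac{77991172}{305} \approx 2.5571 \cdot 10^{5}$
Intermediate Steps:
$w{\left(X,V \right)} = 8 \left(-216 + \frac{1}{-202 + X}\right) \left(45 + X\right)$ ($w{\left(X,V \right)} = 8 \left(X + 45\right) \left(\left(-6\right)^{3} + \frac{1}{X - 202}\right) = 8 \left(45 + X\right) \left(-216 + \frac{1}{-202 + X}\right) = 8 \left(-216 + \frac{1}{-202 + X}\right) \left(45 + X\right)$)
$w{\left(-408,-23 \right)} - 371560 = \frac{8 \left(1963485 - 216 \left(-408\right)^{2} + 33913 \left(-408\right)\right)}{-202 - 408} - 371560 = \frac{8 \left(1963485 - 35956224 - 13836504\right)}{-610} - 371560 = 8 \left(- \frac{1}{610}\right) \left(1963485 - 35956224 - 13836504\right) - 371560 = 8 \left(- \frac{1}{610}\right) \left(-47829243\right) - 371560 = \frac{191316972}{305} - 371560 = \frac{77991172}{305}$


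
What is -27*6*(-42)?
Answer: 6804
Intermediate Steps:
-27*6*(-42) = -162*(-42) = 6804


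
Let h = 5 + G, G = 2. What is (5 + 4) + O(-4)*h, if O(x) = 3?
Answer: 30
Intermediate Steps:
h = 7 (h = 5 + 2 = 7)
(5 + 4) + O(-4)*h = (5 + 4) + 3*7 = 9 + 21 = 30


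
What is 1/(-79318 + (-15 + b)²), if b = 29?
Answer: -1/79122 ≈ -1.2639e-5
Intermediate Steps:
1/(-79318 + (-15 + b)²) = 1/(-79318 + (-15 + 29)²) = 1/(-79318 + 14²) = 1/(-79318 + 196) = 1/(-79122) = -1/79122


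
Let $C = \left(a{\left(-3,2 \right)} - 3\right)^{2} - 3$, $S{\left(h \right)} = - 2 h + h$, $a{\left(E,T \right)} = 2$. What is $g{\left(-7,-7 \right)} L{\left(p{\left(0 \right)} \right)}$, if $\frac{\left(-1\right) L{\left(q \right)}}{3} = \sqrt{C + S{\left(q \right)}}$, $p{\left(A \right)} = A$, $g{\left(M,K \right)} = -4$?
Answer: $12 i \sqrt{2} \approx 16.971 i$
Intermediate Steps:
$S{\left(h \right)} = - h$
$C = -2$ ($C = \left(2 - 3\right)^{2} - 3 = \left(-1\right)^{2} - 3 = 1 - 3 = -2$)
$L{\left(q \right)} = - 3 \sqrt{-2 - q}$
$g{\left(-7,-7 \right)} L{\left(p{\left(0 \right)} \right)} = - 4 \left(- 3 \sqrt{-2 - 0}\right) = - 4 \left(- 3 \sqrt{-2 + 0}\right) = - 4 \left(- 3 \sqrt{-2}\right) = - 4 \left(- 3 i \sqrt{2}\right) = 12 i \sqrt{2}$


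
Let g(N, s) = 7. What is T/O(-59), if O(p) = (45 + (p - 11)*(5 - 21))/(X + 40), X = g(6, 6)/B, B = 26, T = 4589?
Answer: 369591/2330 ≈ 158.62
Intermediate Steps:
X = 7/26 ≈ 0.26923
O(p) = 5746/1047 - 416*p/1047 (O(p) = (45 + (p - 11)*(5 - 21))/(7/26 + 40) = (45 + (-11 + p)*(-16))/(1047/26) = (45 + (176 - 16*p))*(26/1047) = (221 - 16*p)*(26/1047) = 5746/1047 - 416*p/1047)
T/O(-59) = 4589/(5746/1047 - 416/1047*(-59)) = 4589/(5746/1047 + 24544/1047) = 4589/(30290/1047) = 4589*(1047/30290) = 369591/2330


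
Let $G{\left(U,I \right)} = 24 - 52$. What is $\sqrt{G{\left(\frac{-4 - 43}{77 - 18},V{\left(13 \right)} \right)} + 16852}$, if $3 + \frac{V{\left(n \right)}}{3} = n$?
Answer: $2 \sqrt{4206} \approx 129.71$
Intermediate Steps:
$V{\left(n \right)} = -9 + 3 n$
$G{\left(U,I \right)} = -28$
$\sqrt{G{\left(\frac{-4 - 43}{77 - 18},V{\left(13 \right)} \right)} + 16852} = \sqrt{-28 + 16852} = \sqrt{16824} = 2 \sqrt{4206}$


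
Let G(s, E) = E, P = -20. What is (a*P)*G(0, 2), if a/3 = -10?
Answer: 1200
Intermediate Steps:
a = -30 (a = 3*(-10) = -30)
(a*P)*G(0, 2) = -30*(-20)*2 = 600*2 = 1200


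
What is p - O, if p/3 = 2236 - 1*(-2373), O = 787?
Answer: 13040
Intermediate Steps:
p = 13827 (p = 3*(2236 - 1*(-2373)) = 3*(2236 + 2373) = 3*4609 = 13827)
p - O = 13827 - 1*787 = 13827 - 787 = 13040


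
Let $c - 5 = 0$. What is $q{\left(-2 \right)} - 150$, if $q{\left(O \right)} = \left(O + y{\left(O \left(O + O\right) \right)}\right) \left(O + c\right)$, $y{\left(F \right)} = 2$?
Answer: $-150$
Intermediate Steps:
$c = 5$ ($c = 5 + 0 = 5$)
$q{\left(O \right)} = \left(2 + O\right) \left(5 + O\right)$ ($q{\left(O \right)} = \left(O + 2\right) \left(O + 5\right) = \left(2 + O\right) \left(5 + O\right)$)
$q{\left(-2 \right)} - 150 = \left(10 + \left(-2\right)^{2} + 7 \left(-2\right)\right) - 150 = \left(10 + 4 - 14\right) - 150 = 0 - 150 = -150$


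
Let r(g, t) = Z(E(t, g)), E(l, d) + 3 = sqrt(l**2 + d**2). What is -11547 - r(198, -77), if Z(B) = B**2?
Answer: -56689 + 66*sqrt(373) ≈ -55414.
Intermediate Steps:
E(l, d) = -3 + sqrt(d**2 + l**2) (E(l, d) = -3 + sqrt(l**2 + d**2) = -3 + sqrt(d**2 + l**2))
r(g, t) = (-3 + sqrt(g**2 + t**2))**2
-11547 - r(198, -77) = -11547 - (-3 + sqrt(198**2 + (-77)**2))**2 = -11547 - (-3 + sqrt(39204 + 5929))**2 = -11547 - (-3 + sqrt(45133))**2 = -11547 - (-3 + 11*sqrt(373))**2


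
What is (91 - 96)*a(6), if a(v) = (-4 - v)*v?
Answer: 300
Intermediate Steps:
a(v) = v*(-4 - v)
(91 - 96)*a(6) = (91 - 96)*(-1*6*(4 + 6)) = -(-5)*6*10 = -5*(-60) = 300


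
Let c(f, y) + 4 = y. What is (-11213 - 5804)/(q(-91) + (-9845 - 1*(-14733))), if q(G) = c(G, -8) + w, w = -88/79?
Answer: -1344343/385116 ≈ -3.4907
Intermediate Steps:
w = -88/79 (w = -88*1/79 = -88/79 ≈ -1.1139)
c(f, y) = -4 + y
q(G) = -1036/79 (q(G) = (-4 - 8) - 88/79 = -12 - 88/79 = -1036/79)
(-11213 - 5804)/(q(-91) + (-9845 - 1*(-14733))) = (-11213 - 5804)/(-1036/79 + (-9845 - 1*(-14733))) = -17017/(-1036/79 + (-9845 + 14733)) = -17017/(-1036/79 + 4888) = -17017/385116/79 = -17017*79/385116 = -1344343/385116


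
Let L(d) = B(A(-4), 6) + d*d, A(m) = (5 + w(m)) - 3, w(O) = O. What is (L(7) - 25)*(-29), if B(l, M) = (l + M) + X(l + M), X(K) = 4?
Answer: -928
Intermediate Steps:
A(m) = 2 + m (A(m) = (5 + m) - 3 = 2 + m)
B(l, M) = 4 + M + l (B(l, M) = (l + M) + 4 = (M + l) + 4 = 4 + M + l)
L(d) = 8 + d**2 (L(d) = (4 + 6 + (2 - 4)) + d*d = (4 + 6 - 2) + d**2 = 8 + d**2)
(L(7) - 25)*(-29) = ((8 + 7**2) - 25)*(-29) = ((8 + 49) - 25)*(-29) = (57 - 25)*(-29) = 32*(-29) = -928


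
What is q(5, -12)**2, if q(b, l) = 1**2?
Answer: 1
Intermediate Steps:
q(b, l) = 1
q(5, -12)**2 = 1**2 = 1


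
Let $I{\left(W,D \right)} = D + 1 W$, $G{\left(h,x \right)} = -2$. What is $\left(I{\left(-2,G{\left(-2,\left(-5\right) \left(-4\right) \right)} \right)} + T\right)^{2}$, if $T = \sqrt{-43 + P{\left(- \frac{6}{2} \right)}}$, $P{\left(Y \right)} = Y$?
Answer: $\left(4 - i \sqrt{46}\right)^{2} \approx -30.0 - 54.259 i$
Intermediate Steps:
$I{\left(W,D \right)} = D + W$
$T = i \sqrt{46}$ ($T = \sqrt{-43 - \frac{6}{2}} = \sqrt{-43 - 3} = \sqrt{-46} = i \sqrt{46} \approx 6.7823 i$)
$\left(I{\left(-2,G{\left(-2,\left(-5\right) \left(-4\right) \right)} \right)} + T\right)^{2} = \left(\left(-2 - 2\right) + i \sqrt{46}\right)^{2} = \left(-4 + i \sqrt{46}\right)^{2}$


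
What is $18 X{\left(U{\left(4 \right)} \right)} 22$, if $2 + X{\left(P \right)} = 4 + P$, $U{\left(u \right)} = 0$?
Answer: $792$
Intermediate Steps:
$X{\left(P \right)} = 2 + P$ ($X{\left(P \right)} = -2 + \left(4 + P\right) = 2 + P$)
$18 X{\left(U{\left(4 \right)} \right)} 22 = 18 \left(2 + 0\right) 22 = 18 \cdot 2 \cdot 22 = 36 \cdot 22 = 792$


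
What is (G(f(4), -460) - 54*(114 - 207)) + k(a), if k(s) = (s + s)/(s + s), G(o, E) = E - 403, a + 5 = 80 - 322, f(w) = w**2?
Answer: 4160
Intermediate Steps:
a = -247 (a = -5 + (80 - 322) = -5 - 242 = -247)
G(o, E) = -403 + E
k(s) = 1 (k(s) = (2*s)/((2*s)) = (2*s)*(1/(2*s)) = 1)
(G(f(4), -460) - 54*(114 - 207)) + k(a) = ((-403 - 460) - 54*(114 - 207)) + 1 = (-863 - 54*(-93)) + 1 = (-863 + 5022) + 1 = 4159 + 1 = 4160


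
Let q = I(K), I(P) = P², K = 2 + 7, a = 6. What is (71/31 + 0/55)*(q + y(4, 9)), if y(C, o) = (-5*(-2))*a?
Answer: 10011/31 ≈ 322.94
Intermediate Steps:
K = 9
y(C, o) = 60 (y(C, o) = -5*(-2)*6 = 10*6 = 60)
q = 81 (q = 9² = 81)
(71/31 + 0/55)*(q + y(4, 9)) = (71/31 + 0/55)*(81 + 60) = (71*(1/31) + 0*(1/55))*141 = (71/31 + 0)*141 = (71/31)*141 = 10011/31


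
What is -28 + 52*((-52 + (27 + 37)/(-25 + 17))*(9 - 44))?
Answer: 109172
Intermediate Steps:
-28 + 52*((-52 + (27 + 37)/(-25 + 17))*(9 - 44)) = -28 + 52*((-52 + 64/(-8))*(-35)) = -28 + 52*((-52 + 64*(-⅛))*(-35)) = -28 + 52*((-52 - 8)*(-35)) = -28 + 52*(-60*(-35)) = -28 + 52*2100 = -28 + 109200 = 109172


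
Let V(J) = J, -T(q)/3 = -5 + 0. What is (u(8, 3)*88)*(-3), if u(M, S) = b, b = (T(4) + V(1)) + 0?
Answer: -4224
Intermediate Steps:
T(q) = 15 (T(q) = -3*(-5 + 0) = -3*(-5) = 15)
b = 16 (b = (15 + 1) + 0 = 16 + 0 = 16)
u(M, S) = 16
(u(8, 3)*88)*(-3) = (16*88)*(-3) = 1408*(-3) = -4224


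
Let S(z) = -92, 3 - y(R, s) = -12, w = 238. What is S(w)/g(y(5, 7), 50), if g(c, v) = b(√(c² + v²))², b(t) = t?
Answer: -92/2725 ≈ -0.033761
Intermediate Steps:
y(R, s) = 15 (y(R, s) = 3 - 1*(-12) = 3 + 12 = 15)
g(c, v) = c² + v² (g(c, v) = (√(c² + v²))² = c² + v²)
S(w)/g(y(5, 7), 50) = -92/(15² + 50²) = -92/(225 + 2500) = -92/2725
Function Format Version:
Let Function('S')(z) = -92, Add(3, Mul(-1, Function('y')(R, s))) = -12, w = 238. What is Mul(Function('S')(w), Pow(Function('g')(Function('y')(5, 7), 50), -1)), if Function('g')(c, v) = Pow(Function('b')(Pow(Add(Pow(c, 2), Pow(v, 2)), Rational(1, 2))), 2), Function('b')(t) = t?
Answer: Rational(-92, 2725) ≈ -0.033761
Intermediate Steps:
Function('y')(R, s) = 15 (Function('y')(R, s) = Add(3, Mul(-1, -12)) = Add(3, 12) = 15)
Function('g')(c, v) = Add(Pow(c, 2), Pow(v, 2)) (Function('g')(c, v) = Pow(Pow(Add(Pow(c, 2), Pow(v, 2)), Rational(1, 2)), 2) = Add(Pow(c, 2), Pow(v, 2)))
Mul(Function('S')(w), Pow(Function('g')(Function('y')(5, 7), 50), -1)) = Mul(-92, Pow(Add(Pow(15, 2), Pow(50, 2)), -1)) = Mul(-92, Pow(Add(225, 2500), -1)) = Mul(-92, Pow(2725, -1)) = Mul(-92, Rational(1, 2725)) = Rational(-92, 2725)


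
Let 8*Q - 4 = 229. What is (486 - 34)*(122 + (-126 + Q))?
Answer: 22713/2 ≈ 11357.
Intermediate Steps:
Q = 233/8 (Q = ½ + (⅛)*229 = ½ + 229/8 = 233/8 ≈ 29.125)
(486 - 34)*(122 + (-126 + Q)) = (486 - 34)*(122 + (-126 + 233/8)) = 452*(122 - 775/8) = 452*(201/8) = 22713/2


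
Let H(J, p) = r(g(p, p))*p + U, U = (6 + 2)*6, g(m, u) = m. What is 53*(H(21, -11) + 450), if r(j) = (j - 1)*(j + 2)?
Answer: -36570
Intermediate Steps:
r(j) = (-1 + j)*(2 + j)
U = 48 (U = 8*6 = 48)
H(J, p) = 48 + p*(-2 + p + p²) (H(J, p) = (-2 + p + p²)*p + 48 = p*(-2 + p + p²) + 48 = 48 + p*(-2 + p + p²))
53*(H(21, -11) + 450) = 53*((48 - 11*(-2 - 11 + (-11)²)) + 450) = 53*((48 - 11*(-2 - 11 + 121)) + 450) = 53*((48 - 11*108) + 450) = 53*((48 - 1188) + 450) = 53*(-1140 + 450) = 53*(-690) = -36570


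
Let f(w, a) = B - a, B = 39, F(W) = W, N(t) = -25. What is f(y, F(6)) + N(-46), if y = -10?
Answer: 8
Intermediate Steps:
f(w, a) = 39 - a
f(y, F(6)) + N(-46) = (39 - 1*6) - 25 = (39 - 6) - 25 = 33 - 25 = 8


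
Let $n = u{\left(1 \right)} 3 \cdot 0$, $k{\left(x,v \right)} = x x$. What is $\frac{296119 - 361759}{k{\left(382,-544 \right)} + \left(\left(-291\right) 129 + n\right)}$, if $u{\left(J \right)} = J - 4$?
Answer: $- \frac{13128}{21677} \approx -0.60562$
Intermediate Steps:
$u{\left(J \right)} = -4 + J$
$k{\left(x,v \right)} = x^{2}$
$n = 0$ ($n = \left(-4 + 1\right) 3 \cdot 0 = \left(-3\right) 3 \cdot 0 = \left(-9\right) 0 = 0$)
$\frac{296119 - 361759}{k{\left(382,-544 \right)} + \left(\left(-291\right) 129 + n\right)} = \frac{296119 - 361759}{382^{2} + \left(\left(-291\right) 129 + 0\right)} = - \frac{65640}{145924 + \left(-37539 + 0\right)} = - \frac{65640}{145924 - 37539} = - \frac{65640}{108385} = \left(-65640\right) \frac{1}{108385} = - \frac{13128}{21677}$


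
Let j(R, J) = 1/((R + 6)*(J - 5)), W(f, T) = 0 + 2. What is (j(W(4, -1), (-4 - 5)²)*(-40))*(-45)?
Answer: 225/76 ≈ 2.9605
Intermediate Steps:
W(f, T) = 2
j(R, J) = 1/((-5 + J)*(6 + R)) (j(R, J) = 1/((6 + R)*(-5 + J)) = 1/((-5 + J)*(6 + R)))
(j(W(4, -1), (-4 - 5)²)*(-40))*(-45) = (-40/(-30 - 5*2 + 6*(-4 - 5)² + (-4 - 5)²*2))*(-45) = (-40/(-30 - 10 + 6*(-9)² + (-9)²*2))*(-45) = (-40/(-30 - 10 + 6*81 + 81*2))*(-45) = (-40/(-30 - 10 + 486 + 162))*(-45) = (-40/608)*(-45) = ((1/608)*(-40))*(-45) = -5/76*(-45) = 225/76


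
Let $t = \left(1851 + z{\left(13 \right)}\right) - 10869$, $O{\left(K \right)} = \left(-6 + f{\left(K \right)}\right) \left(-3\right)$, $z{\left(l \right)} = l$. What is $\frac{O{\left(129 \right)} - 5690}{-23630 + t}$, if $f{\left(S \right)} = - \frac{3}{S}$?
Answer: $\frac{243893}{1403305} \approx 0.1738$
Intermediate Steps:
$O{\left(K \right)} = 18 + \frac{9}{K}$ ($O{\left(K \right)} = \left(-6 - \frac{3}{K}\right) \left(-3\right) = 18 + \frac{9}{K}$)
$t = -9005$ ($t = \left(1851 + 13\right) - 10869 = 1864 - 10869 = -9005$)
$\frac{O{\left(129 \right)} - 5690}{-23630 + t} = \frac{\left(18 + \frac{9}{129}\right) - 5690}{-23630 - 9005} = \frac{\left(18 + 9 \cdot \frac{1}{129}\right) - 5690}{-32635} = \left(\left(18 + \frac{3}{43}\right) - 5690\right) \left(- \frac{1}{32635}\right) = \left(\frac{777}{43} - 5690\right) \left(- \frac{1}{32635}\right) = \left(- \frac{243893}{43}\right) \left(- \frac{1}{32635}\right) = \frac{243893}{1403305}$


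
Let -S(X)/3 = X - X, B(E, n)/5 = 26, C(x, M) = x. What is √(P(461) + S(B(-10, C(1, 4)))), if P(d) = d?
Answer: √461 ≈ 21.471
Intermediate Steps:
B(E, n) = 130 (B(E, n) = 5*26 = 130)
S(X) = 0 (S(X) = -3*(X - X) = -3*0 = 0)
√(P(461) + S(B(-10, C(1, 4)))) = √(461 + 0) = √461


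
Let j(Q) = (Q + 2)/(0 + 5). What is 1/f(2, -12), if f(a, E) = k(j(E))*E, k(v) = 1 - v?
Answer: -1/36 ≈ -0.027778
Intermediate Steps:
j(Q) = ⅖ + Q/5 (j(Q) = (2 + Q)/5 = (2 + Q)*(⅕) = ⅖ + Q/5)
f(a, E) = E*(⅗ - E/5) (f(a, E) = (1 - (⅖ + E/5))*E = (1 + (-⅖ - E/5))*E = (⅗ - E/5)*E = E*(⅗ - E/5))
1/f(2, -12) = 1/((⅕)*(-12)*(3 - 1*(-12))) = 1/((⅕)*(-12)*(3 + 12)) = 1/((⅕)*(-12)*15) = 1/(-36) = -1/36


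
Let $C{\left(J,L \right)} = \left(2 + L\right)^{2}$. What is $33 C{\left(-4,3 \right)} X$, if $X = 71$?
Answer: $58575$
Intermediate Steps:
$33 C{\left(-4,3 \right)} X = 33 \left(2 + 3\right)^{2} \cdot 71 = 33 \cdot 5^{2} \cdot 71 = 33 \cdot 25 \cdot 71 = 825 \cdot 71 = 58575$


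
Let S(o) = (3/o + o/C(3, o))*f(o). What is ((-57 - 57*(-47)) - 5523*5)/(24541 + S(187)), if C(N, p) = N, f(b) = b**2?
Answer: -74979/6614509 ≈ -0.011336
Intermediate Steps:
S(o) = o**2*(3/o + o/3) (S(o) = (3/o + o/3)*o**2 = o**2*(3/o + o/3))
((-57 - 57*(-47)) - 5523*5)/(24541 + S(187)) = ((-57 - 57*(-47)) - 5523*5)/(24541 + (1/3)*187*(9 + 187**2)) = ((-57 + 2679) - 27615)/(24541 + (1/3)*187*(9 + 34969)) = (2622 - 27615)/(24541 + (1/3)*187*34978) = -24993/(24541 + 6540886/3) = -24993/6614509/3 = -24993*3/6614509 = -74979/6614509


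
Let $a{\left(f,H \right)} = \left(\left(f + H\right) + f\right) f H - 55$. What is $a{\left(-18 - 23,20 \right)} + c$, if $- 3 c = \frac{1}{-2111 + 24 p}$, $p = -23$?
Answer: $\frac{405721366}{7989} \approx 50785.0$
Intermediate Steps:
$c = \frac{1}{7989}$ ($c = - \frac{1}{3 \left(-2111 + 24 \left(-23\right)\right)} = - \frac{1}{3 \left(-2111 - 552\right)} = - \frac{1}{3 \left(-2663\right)} = \left(- \frac{1}{3}\right) \left(- \frac{1}{2663}\right) = \frac{1}{7989} \approx 0.00012517$)
$a{\left(f,H \right)} = -55 + H f \left(H + 2 f\right)$ ($a{\left(f,H \right)} = \left(\left(H + f\right) + f\right) f H - 55 = \left(H + 2 f\right) f H - 55 = f \left(H + 2 f\right) H - 55 = H f \left(H + 2 f\right) - 55 = -55 + H f \left(H + 2 f\right)$)
$a{\left(-18 - 23,20 \right)} + c = \left(-55 + \left(-18 - 23\right) 20^{2} + 2 \cdot 20 \left(-18 - 23\right)^{2}\right) + \frac{1}{7989} = \left(-55 - 16400 + 2 \cdot 20 \left(-41\right)^{2}\right) + \frac{1}{7989} = \left(-55 - 16400 + 2 \cdot 20 \cdot 1681\right) + \frac{1}{7989} = \left(-55 - 16400 + 67240\right) + \frac{1}{7989} = 50785 + \frac{1}{7989} = \frac{405721366}{7989}$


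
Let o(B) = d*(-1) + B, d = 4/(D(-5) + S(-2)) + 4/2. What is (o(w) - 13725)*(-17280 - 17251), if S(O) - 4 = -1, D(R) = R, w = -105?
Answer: 477563730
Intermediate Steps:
S(O) = 3 (S(O) = 4 - 1 = 3)
d = 0 (d = 4/(-5 + 3) + 4/2 = 4/(-2) + 4*(½) = 4*(-½) + 2 = -2 + 2 = 0)
o(B) = B (o(B) = 0*(-1) + B = 0 + B = B)
(o(w) - 13725)*(-17280 - 17251) = (-105 - 13725)*(-17280 - 17251) = -13830*(-34531) = 477563730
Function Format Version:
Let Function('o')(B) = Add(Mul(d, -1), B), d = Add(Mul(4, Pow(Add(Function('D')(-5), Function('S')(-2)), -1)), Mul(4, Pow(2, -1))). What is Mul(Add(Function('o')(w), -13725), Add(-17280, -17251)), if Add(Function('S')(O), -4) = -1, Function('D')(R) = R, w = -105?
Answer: 477563730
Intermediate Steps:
Function('S')(O) = 3 (Function('S')(O) = Add(4, -1) = 3)
d = 0 (d = Add(Mul(4, Pow(Add(-5, 3), -1)), Mul(4, Pow(2, -1))) = Add(Mul(4, Pow(-2, -1)), Mul(4, Rational(1, 2))) = Add(Mul(4, Rational(-1, 2)), 2) = Add(-2, 2) = 0)
Function('o')(B) = B (Function('o')(B) = Add(Mul(0, -1), B) = Add(0, B) = B)
Mul(Add(Function('o')(w), -13725), Add(-17280, -17251)) = Mul(Add(-105, -13725), Add(-17280, -17251)) = Mul(-13830, -34531) = 477563730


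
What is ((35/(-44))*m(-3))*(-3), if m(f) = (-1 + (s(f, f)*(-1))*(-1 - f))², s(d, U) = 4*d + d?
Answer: 88305/44 ≈ 2006.9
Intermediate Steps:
s(d, U) = 5*d
m(f) = (-1 - 5*f*(-1 - f))² (m(f) = (-1 + ((5*f)*(-1))*(-1 - f))² = (-1 + (-5*f)*(-1 - f))² = (-1 - 5*f*(-1 - f))²)
((35/(-44))*m(-3))*(-3) = ((35/(-44))*(-1 + 5*(-3) + 5*(-3)²)²)*(-3) = ((35*(-1/44))*(-1 - 15 + 5*9)²)*(-3) = -35*(-1 - 15 + 45)²/44*(-3) = -35/44*29²*(-3) = -35/44*841*(-3) = -29435/44*(-3) = 88305/44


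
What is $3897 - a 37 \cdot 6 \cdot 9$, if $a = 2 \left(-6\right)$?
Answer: $27873$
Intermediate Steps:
$a = -12$
$3897 - a 37 \cdot 6 \cdot 9 = 3897 - \left(-12\right) 37 \cdot 6 \cdot 9 = 3897 - \left(-444\right) 54 = 3897 - -23976 = 3897 + 23976 = 27873$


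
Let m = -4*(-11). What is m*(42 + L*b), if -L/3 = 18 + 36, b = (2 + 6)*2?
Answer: -112200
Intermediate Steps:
b = 16 (b = 8*2 = 16)
L = -162 (L = -3*(18 + 36) = -3*54 = -162)
m = 44 (m = -1*(-44) = 44)
m*(42 + L*b) = 44*(42 - 162*16) = 44*(42 - 2592) = 44*(-2550) = -112200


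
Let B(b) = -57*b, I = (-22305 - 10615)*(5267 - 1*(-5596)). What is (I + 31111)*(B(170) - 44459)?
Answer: 19362537094501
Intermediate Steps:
I = -357609960 (I = -32920*(5267 + 5596) = -32920*10863 = -357609960)
(I + 31111)*(B(170) - 44459) = (-357609960 + 31111)*(-57*170 - 44459) = -357578849*(-9690 - 44459) = -357578849*(-54149) = 19362537094501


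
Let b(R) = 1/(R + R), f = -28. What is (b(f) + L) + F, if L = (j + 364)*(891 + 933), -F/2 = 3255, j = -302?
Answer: 5968367/56 ≈ 1.0658e+5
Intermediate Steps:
F = -6510 (F = -2*3255 = -6510)
b(R) = 1/(2*R)
L = 113088 (L = (-302 + 364)*(891 + 933) = 62*1824 = 113088)
(b(f) + L) + F = ((½)/(-28) + 113088) - 6510 = ((½)*(-1/28) + 113088) - 6510 = (-1/56 + 113088) - 6510 = 6332927/56 - 6510 = 5968367/56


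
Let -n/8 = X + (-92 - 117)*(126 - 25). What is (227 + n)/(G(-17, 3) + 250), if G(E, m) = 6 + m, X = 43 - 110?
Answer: 169635/259 ≈ 654.96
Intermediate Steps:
X = -67
n = 169408 (n = -8*(-67 + (-92 - 117)*(126 - 25)) = -8*(-67 - 209*101) = -8*(-67 - 21109) = -8*(-21176) = 169408)
(227 + n)/(G(-17, 3) + 250) = (227 + 169408)/((6 + 3) + 250) = 169635/(9 + 250) = 169635/259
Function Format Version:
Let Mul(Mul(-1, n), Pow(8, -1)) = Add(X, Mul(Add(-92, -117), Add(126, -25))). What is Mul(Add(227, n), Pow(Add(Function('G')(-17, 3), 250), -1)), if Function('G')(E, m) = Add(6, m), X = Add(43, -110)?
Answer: Rational(169635, 259) ≈ 654.96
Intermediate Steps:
X = -67
n = 169408 (n = Mul(-8, Add(-67, Mul(Add(-92, -117), Add(126, -25)))) = Mul(-8, Add(-67, Mul(-209, 101))) = Mul(-8, Add(-67, -21109)) = Mul(-8, -21176) = 169408)
Mul(Add(227, n), Pow(Add(Function('G')(-17, 3), 250), -1)) = Mul(Add(227, 169408), Pow(Add(Add(6, 3), 250), -1)) = Mul(169635, Pow(Add(9, 250), -1)) = Mul(169635, Pow(259, -1)) = Mul(169635, Rational(1, 259)) = Rational(169635, 259)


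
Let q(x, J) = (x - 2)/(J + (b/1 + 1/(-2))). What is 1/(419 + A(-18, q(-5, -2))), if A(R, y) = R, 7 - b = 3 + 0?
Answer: 1/401 ≈ 0.0024938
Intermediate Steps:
b = 4 (b = 7 - (3 + 0) = 7 - 1*3 = 7 - 3 = 4)
q(x, J) = (-2 + x)/(7/2 + J) (q(x, J) = (x - 2)/(J + (4/1 + 1/(-2))) = (-2 + x)/(J + (4*1 + 1*(-½))) = (-2 + x)/(J + (4 - ½)) = (-2 + x)/(J + 7/2) = (-2 + x)/(7/2 + J))
1/(419 + A(-18, q(-5, -2))) = 1/(419 - 18) = 1/401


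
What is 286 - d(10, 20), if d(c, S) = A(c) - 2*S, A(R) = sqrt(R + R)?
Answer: 326 - 2*sqrt(5) ≈ 321.53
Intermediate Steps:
A(R) = sqrt(2)*sqrt(R) (A(R) = sqrt(2*R) = sqrt(2)*sqrt(R))
d(c, S) = -2*S + sqrt(2)*sqrt(c) (d(c, S) = sqrt(2)*sqrt(c) - 2*S = -2*S + sqrt(2)*sqrt(c))
286 - d(10, 20) = 286 - (-2*20 + sqrt(2)*sqrt(10)) = 286 - (-40 + 2*sqrt(5)) = 286 + (40 - 2*sqrt(5)) = 326 - 2*sqrt(5)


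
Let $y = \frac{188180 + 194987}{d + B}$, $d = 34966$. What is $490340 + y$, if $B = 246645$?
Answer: $\frac{138085520907}{281611} \approx 4.9034 \cdot 10^{5}$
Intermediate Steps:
$y = \frac{383167}{281611}$ ($y = \frac{188180 + 194987}{34966 + 246645} = \frac{383167}{281611} \approx 1.3606$)
$490340 + y = 490340 + \frac{383167}{281611} = \frac{138085520907}{281611}$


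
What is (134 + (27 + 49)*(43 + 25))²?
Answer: 28111204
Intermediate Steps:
(134 + (27 + 49)*(43 + 25))² = (134 + 76*68)² = (134 + 5168)² = 5302² = 28111204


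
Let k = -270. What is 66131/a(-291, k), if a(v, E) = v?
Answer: -66131/291 ≈ -227.25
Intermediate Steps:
66131/a(-291, k) = 66131/(-291) = 66131*(-1/291) = -66131/291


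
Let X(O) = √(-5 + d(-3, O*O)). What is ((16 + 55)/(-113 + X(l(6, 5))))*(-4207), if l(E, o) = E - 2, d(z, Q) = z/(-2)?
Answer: 67505522/25545 + 298697*I*√14/25545 ≈ 2642.6 + 43.751*I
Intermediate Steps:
d(z, Q) = -z/2 (d(z, Q) = z*(-½) = -z/2)
l(E, o) = -2 + E
X(O) = I*√14/2 (X(O) = √(-5 - ½*(-3)) = √(-5 + 3/2) = √(-7/2) = I*√14/2)
((16 + 55)/(-113 + X(l(6, 5))))*(-4207) = ((16 + 55)/(-113 + I*√14/2))*(-4207) = (71/(-113 + I*√14/2))*(-4207) = -298697/(-113 + I*√14/2)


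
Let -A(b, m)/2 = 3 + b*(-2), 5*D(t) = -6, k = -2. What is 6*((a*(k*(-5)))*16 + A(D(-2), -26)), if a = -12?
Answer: -57924/5 ≈ -11585.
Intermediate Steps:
D(t) = -6/5 (D(t) = (1/5)*(-6) = -6/5)
A(b, m) = -6 + 4*b (A(b, m) = -2*(3 + b*(-2)) = -2*(3 - 2*b) = -6 + 4*b)
6*((a*(k*(-5)))*16 + A(D(-2), -26)) = 6*(-(-24)*(-5)*16 + (-6 + 4*(-6/5))) = 6*(-12*10*16 + (-6 - 24/5)) = 6*(-120*16 - 54/5) = 6*(-1920 - 54/5) = 6*(-9654/5) = -57924/5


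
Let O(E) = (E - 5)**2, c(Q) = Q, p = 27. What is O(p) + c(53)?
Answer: 537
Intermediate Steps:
O(E) = (-5 + E)**2
O(p) + c(53) = (-5 + 27)**2 + 53 = 22**2 + 53 = 484 + 53 = 537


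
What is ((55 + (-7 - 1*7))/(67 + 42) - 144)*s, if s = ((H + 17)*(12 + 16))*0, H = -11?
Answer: 0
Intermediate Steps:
s = 0 (s = ((-11 + 17)*(12 + 16))*0 = (6*28)*0 = 168*0 = 0)
((55 + (-7 - 1*7))/(67 + 42) - 144)*s = ((55 + (-7 - 1*7))/(67 + 42) - 144)*0 = ((55 + (-7 - 7))/109 - 144)*0 = ((55 - 14)*(1/109) - 144)*0 = (41*(1/109) - 144)*0 = (41/109 - 144)*0 = -15655/109*0 = 0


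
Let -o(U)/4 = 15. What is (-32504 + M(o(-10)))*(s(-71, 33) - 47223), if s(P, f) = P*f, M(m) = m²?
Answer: 1432655664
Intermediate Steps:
o(U) = -60 (o(U) = -4*15 = -60)
(-32504 + M(o(-10)))*(s(-71, 33) - 47223) = (-32504 + (-60)²)*(-71*33 - 47223) = (-32504 + 3600)*(-2343 - 47223) = -28904*(-49566) = 1432655664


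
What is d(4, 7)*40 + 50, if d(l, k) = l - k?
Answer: -70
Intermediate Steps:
d(4, 7)*40 + 50 = (4 - 1*7)*40 + 50 = (4 - 7)*40 + 50 = -3*40 + 50 = -120 + 50 = -70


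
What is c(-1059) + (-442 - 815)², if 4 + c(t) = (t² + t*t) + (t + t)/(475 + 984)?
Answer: 5577765095/1459 ≈ 3.8230e+6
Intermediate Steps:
c(t) = -4 + 2*t² + 2*t/1459 (c(t) = -4 + ((t² + t*t) + (t + t)/(475 + 984)) = -4 + ((t² + t²) + (2*t)/1459) = -4 + (2*t² + (2*t)*(1/1459)) = -4 + (2*t² + 2*t/1459) = -4 + 2*t² + 2*t/1459)
c(-1059) + (-442 - 815)² = (-4 + 2*(-1059)² + (2/1459)*(-1059)) + (-442 - 815)² = (-4 + 2*1121481 - 2118/1459) + (-1257)² = (-4 + 2242962 - 2118/1459) + 1580049 = 3272473604/1459 + 1580049 = 5577765095/1459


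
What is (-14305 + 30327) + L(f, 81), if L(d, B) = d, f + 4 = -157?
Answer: 15861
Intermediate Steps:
f = -161 (f = -4 - 157 = -161)
(-14305 + 30327) + L(f, 81) = (-14305 + 30327) - 161 = 16022 - 161 = 15861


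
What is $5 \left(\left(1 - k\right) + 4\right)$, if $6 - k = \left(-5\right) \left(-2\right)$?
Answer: $45$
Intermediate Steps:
$k = -4$ ($k = 6 - \left(-5\right) \left(-2\right) = 6 - 10 = -4$)
$5 \left(\left(1 - k\right) + 4\right) = 5 \left(\left(1 - -4\right) + 4\right) = 5 \left(\left(1 + 4\right) + 4\right) = 5 \left(5 + 4\right) = 5 \cdot 9 = 45$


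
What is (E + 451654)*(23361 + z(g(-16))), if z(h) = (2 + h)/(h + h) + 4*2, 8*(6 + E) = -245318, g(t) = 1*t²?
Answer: 10074285778269/1024 ≈ 9.8382e+9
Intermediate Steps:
g(t) = t²
E = -122683/4 (E = -6 + (⅛)*(-245318) = -6 - 122659/4 = -122683/4 ≈ -30671.)
z(h) = 8 + (2 + h)/(2*h) (z(h) = (2 + h)/((2*h)) + 8 = (2 + h)*(1/(2*h)) + 8 = (2 + h)/(2*h) + 8 = 8 + (2 + h)/(2*h))
(E + 451654)*(23361 + z(g(-16))) = (-122683/4 + 451654)*(23361 + (17/2 + 1/((-16)²))) = 1683933*(23361 + (17/2 + 1/256))/4 = 1683933*(23361 + 2177/256)/4 = (1683933/4)*(5982593/256) = 10074285778269/1024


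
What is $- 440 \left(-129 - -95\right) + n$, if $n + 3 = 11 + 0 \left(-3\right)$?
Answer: $14968$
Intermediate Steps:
$n = 8$ ($n = -3 + \left(11 + 0 \left(-3\right)\right) = -3 + \left(11 + 0\right) = -3 + 11 = 8$)
$- 440 \left(-129 - -95\right) + n = - 440 \left(-129 - -95\right) + 8 = - 440 \left(-129 + 95\right) + 8 = \left(-440\right) \left(-34\right) + 8 = 14960 + 8 = 14968$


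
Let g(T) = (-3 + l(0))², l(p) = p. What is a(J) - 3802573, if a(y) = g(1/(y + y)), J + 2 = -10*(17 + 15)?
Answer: -3802564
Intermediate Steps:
g(T) = 9 (g(T) = (-3 + 0)² = (-3)² = 9)
J = -322 (J = -2 - 10*(17 + 15) = -2 - 10*32 = -2 - 320 = -322)
a(y) = 9
a(J) - 3802573 = 9 - 3802573 = -3802564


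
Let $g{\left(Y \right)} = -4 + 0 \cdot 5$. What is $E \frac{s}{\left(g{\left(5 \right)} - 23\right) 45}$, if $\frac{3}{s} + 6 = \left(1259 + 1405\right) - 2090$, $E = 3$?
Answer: $- \frac{1}{76680} \approx -1.3041 \cdot 10^{-5}$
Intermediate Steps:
$g{\left(Y \right)} = -4$ ($g{\left(Y \right)} = -4 + 0 = -4$)
$s = \frac{3}{568}$ ($s = \frac{3}{-6 + \left(\left(1259 + 1405\right) - 2090\right)} = \frac{3}{-6 + \left(2664 - 2090\right)} = \frac{3}{-6 + 574} = \frac{3}{568} \approx 0.0052817$)
$E \frac{s}{\left(g{\left(5 \right)} - 23\right) 45} = 3 \frac{3}{568 \left(-4 - 23\right) 45} = 3 \frac{3}{568 \left(\left(-27\right) 45\right)} = 3 \frac{3}{568 \left(-1215\right)} = 3 \cdot \frac{3}{568} \left(- \frac{1}{1215}\right) = 3 \left(- \frac{1}{230040}\right) = - \frac{1}{76680}$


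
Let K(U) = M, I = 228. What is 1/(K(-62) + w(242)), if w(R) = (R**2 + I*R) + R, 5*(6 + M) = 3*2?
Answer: 5/569886 ≈ 8.7737e-6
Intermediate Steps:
M = -24/5 (M = -6 + (3*2)/5 = -6 + (1/5)*6 = -6 + 6/5 = -24/5 ≈ -4.8000)
K(U) = -24/5
w(R) = R**2 + 229*R (w(R) = (R**2 + 228*R) + R = R**2 + 229*R)
1/(K(-62) + w(242)) = 1/(-24/5 + 242*(229 + 242)) = 1/(-24/5 + 242*471) = 1/(-24/5 + 113982) = 1/(569886/5) = 5/569886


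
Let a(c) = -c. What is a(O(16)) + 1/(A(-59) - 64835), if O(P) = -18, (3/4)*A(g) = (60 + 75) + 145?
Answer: 3480927/193385 ≈ 18.000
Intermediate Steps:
A(g) = 1120/3 (A(g) = 4*((60 + 75) + 145)/3 = 4*(135 + 145)/3 = (4/3)*280 = 1120/3)
a(O(16)) + 1/(A(-59) - 64835) = -1*(-18) + 1/(1120/3 - 64835) = 18 + 1/(-193385/3) = 18 - 3/193385 = 3480927/193385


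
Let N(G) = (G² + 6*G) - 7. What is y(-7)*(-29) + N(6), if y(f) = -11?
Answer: 384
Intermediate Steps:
N(G) = -7 + G² + 6*G
y(-7)*(-29) + N(6) = -11*(-29) + (-7 + 6² + 6*6) = 319 + (-7 + 36 + 36) = 319 + 65 = 384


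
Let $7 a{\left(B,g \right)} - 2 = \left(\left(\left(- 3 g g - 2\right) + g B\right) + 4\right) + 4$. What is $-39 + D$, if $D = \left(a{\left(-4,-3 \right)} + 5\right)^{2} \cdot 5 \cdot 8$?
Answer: $601$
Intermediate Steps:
$a{\left(B,g \right)} = \frac{8}{7} - \frac{3 g^{2}}{7} + \frac{B g}{7}$ ($a{\left(B,g \right)} = \frac{2}{7} + \frac{\left(\left(\left(- 3 g g - 2\right) + g B\right) + 4\right) + 4}{7} = \frac{2}{7} + \frac{\left(\left(\left(- 3 g^{2} - 2\right) + B g\right) + 4\right) + 4}{7} = \frac{2}{7} + \frac{\left(\left(\left(-2 - 3 g^{2}\right) + B g\right) + 4\right) + 4}{7} = \frac{2}{7} + \frac{\left(\left(-2 - 3 g^{2} + B g\right) + 4\right) + 4}{7} = \frac{2}{7} + \frac{\left(2 - 3 g^{2} + B g\right) + 4}{7} = \frac{2}{7} + \frac{6 - 3 g^{2} + B g}{7} = \frac{2}{7} + \left(\frac{6}{7} - \frac{3 g^{2}}{7} + \frac{B g}{7}\right) = \frac{8}{7} - \frac{3 g^{2}}{7} + \frac{B g}{7}$)
$D = 640$ ($D = \left(\left(\frac{8}{7} - \frac{3 \left(-3\right)^{2}}{7} + \frac{1}{7} \left(-4\right) \left(-3\right)\right) + 5\right)^{2} \cdot 5 \cdot 8 = \left(\left(\frac{8}{7} - \frac{27}{7} + \frac{12}{7}\right) + 5\right)^{2} \cdot 5 \cdot 8 = \left(-1 + 5\right)^{2} \cdot 5 \cdot 8 = 4^{2} \cdot 5 \cdot 8 = 16 \cdot 5 \cdot 8 = 80 \cdot 8 = 640$)
$-39 + D = -39 + 640 = 601$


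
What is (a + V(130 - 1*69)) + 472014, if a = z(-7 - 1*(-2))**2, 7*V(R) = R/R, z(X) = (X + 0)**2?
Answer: 3308474/7 ≈ 4.7264e+5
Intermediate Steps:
z(X) = X**2
V(R) = 1/7 (V(R) = (R/R)/7 = (1/7)*1 = 1/7)
a = 625 (a = ((-7 - 1*(-2))**2)**2 = ((-7 + 2)**2)**2 = ((-5)**2)**2 = 25**2 = 625)
(a + V(130 - 1*69)) + 472014 = (625 + 1/7) + 472014 = 4376/7 + 472014 = 3308474/7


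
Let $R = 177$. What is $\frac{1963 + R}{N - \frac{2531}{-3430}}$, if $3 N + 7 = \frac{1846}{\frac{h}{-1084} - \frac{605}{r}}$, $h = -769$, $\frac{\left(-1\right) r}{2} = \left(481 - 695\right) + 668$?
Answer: $\frac{3727184735400}{776245495517} \approx 4.8016$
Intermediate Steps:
$r = -908$ ($r = - 2 \left(\left(481 - 695\right) + 668\right) = - 2 \left(-214 + 668\right) = \left(-2\right) 454 = -908$)
$N = \frac{225935951}{507777}$ ($N = - \frac{7}{3} + \frac{1846 \frac{1}{- \frac{769}{-1084} - \frac{605}{-908}}}{3} = - \frac{7}{3} + \frac{1846 \frac{1}{\left(-769\right) \left(- \frac{1}{1084}\right) - - \frac{605}{908}}}{3} = - \frac{7}{3} + \frac{1846 \frac{1}{\frac{769}{1084} + \frac{605}{908}}}{3} = - \frac{7}{3} + \frac{1846 \frac{1}{\frac{169259}{123034}}}{3} = - \frac{7}{3} + \frac{1846 \cdot \frac{123034}{169259}}{3} = - \frac{7}{3} + \frac{1}{3} \cdot \frac{227120764}{169259} = - \frac{7}{3} + \frac{227120764}{507777} = \frac{225935951}{507777} \approx 444.95$)
$\frac{1963 + R}{N - \frac{2531}{-3430}} = \frac{1963 + 177}{\frac{225935951}{507777} - \frac{2531}{-3430}} = \frac{2140}{\frac{225935951}{507777} - - \frac{2531}{3430}} = \frac{2140}{\frac{225935951}{507777} + \frac{2531}{3430}} = \frac{2140}{\frac{776245495517}{1741675110}} = 2140 \cdot \frac{1741675110}{776245495517} = \frac{3727184735400}{776245495517}$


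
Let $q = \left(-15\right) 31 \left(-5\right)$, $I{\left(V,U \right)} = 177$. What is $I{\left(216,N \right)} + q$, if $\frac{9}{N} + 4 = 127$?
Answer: $2502$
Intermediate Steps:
$N = \frac{3}{41}$ ($N = \frac{9}{-4 + 127} = \frac{9}{123} = 9 \cdot \frac{1}{123} = \frac{3}{41} \approx 0.073171$)
$q = 2325$ ($q = \left(-465\right) \left(-5\right) = 2325$)
$I{\left(216,N \right)} + q = 177 + 2325 = 2502$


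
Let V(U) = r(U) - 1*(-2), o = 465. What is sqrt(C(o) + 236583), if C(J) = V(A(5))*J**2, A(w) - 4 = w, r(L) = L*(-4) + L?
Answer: 3*I*sqrt(574338) ≈ 2273.6*I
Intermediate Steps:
r(L) = -3*L (r(L) = -4*L + L = -3*L)
A(w) = 4 + w
V(U) = 2 - 3*U (V(U) = -3*U - 1*(-2) = -3*U + 2 = 2 - 3*U)
C(J) = -25*J**2 (C(J) = (2 - 3*(4 + 5))*J**2 = (2 - 3*9)*J**2 = (2 - 27)*J**2 = -25*J**2)
sqrt(C(o) + 236583) = sqrt(-25*465**2 + 236583) = sqrt(-25*216225 + 236583) = sqrt(-5405625 + 236583) = sqrt(-5169042) = 3*I*sqrt(574338)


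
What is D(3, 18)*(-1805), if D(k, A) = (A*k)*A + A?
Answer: -1786950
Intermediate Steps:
D(k, A) = A + k*A**2 (D(k, A) = k*A**2 + A = A + k*A**2)
D(3, 18)*(-1805) = (18*(1 + 18*3))*(-1805) = (18*(1 + 54))*(-1805) = (18*55)*(-1805) = 990*(-1805) = -1786950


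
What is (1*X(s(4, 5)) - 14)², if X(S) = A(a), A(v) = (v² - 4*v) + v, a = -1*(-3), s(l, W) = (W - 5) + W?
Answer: 196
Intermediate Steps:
s(l, W) = -5 + 2*W (s(l, W) = (-5 + W) + W = -5 + 2*W)
a = 3
A(v) = v² - 3*v
X(S) = 0 (X(S) = 3*(-3 + 3) = 3*0 = 0)
(1*X(s(4, 5)) - 14)² = (1*0 - 14)² = (0 - 14)² = (-14)² = 196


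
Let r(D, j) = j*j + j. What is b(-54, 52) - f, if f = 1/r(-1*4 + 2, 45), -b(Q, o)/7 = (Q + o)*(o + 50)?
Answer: 2955959/2070 ≈ 1428.0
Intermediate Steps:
b(Q, o) = -7*(50 + o)*(Q + o) (b(Q, o) = -7*(Q + o)*(o + 50) = -7*(Q + o)*(50 + o) = -7*(50 + o)*(Q + o))
r(D, j) = j + j² (r(D, j) = j² + j = j + j²)
f = 1/2070 (f = 1/(45*(1 + 45)) = 1/(45*46) = 1/2070 ≈ 0.00048309)
b(-54, 52) - f = (-350*(-54) - 350*52 - 7*52² - 7*(-54)*52) - 1*1/2070 = (18900 - 18200 - 7*2704 + 19656) - 1/2070 = (18900 - 18200 - 18928 + 19656) - 1/2070 = 1428 - 1/2070 = 2955959/2070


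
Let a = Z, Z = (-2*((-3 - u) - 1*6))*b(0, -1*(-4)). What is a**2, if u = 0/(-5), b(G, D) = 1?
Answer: 324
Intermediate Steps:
u = 0 (u = 0*(-1/5) = 0)
Z = 18 (Z = -2*((-3 - 1*0) - 1*6)*1 = -2*((-3 + 0) - 6)*1 = -2*(-3 - 6)*1 = -2*(-9)*1 = 18*1 = 18)
a = 18
a**2 = 18**2 = 324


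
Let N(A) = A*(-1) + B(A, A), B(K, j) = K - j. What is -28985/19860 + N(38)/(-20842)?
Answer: -60335069/41392212 ≈ -1.4576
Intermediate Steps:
N(A) = -A (N(A) = A*(-1) + (A - A) = -A + 0 = -A)
-28985/19860 + N(38)/(-20842) = -28985/19860 - 1*38/(-20842) = -28985*1/19860 - 38*(-1/20842) = -5797/3972 + 19/10421 = -60335069/41392212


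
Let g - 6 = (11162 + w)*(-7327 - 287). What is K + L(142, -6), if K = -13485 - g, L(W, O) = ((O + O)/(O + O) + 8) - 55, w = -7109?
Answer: 30846005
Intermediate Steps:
g = -30859536 (g = 6 + (11162 - 7109)*(-7327 - 287) = 6 + 4053*(-7614) = 6 - 30859542 = -30859536)
L(W, O) = -46 (L(W, O) = ((2*O)/((2*O)) + 8) - 55 = ((2*O)*(1/(2*O)) + 8) - 55 = (1 + 8) - 55 = 9 - 55 = -46)
K = 30846051 (K = -13485 - 1*(-30859536) = -13485 + 30859536 = 30846051)
K + L(142, -6) = 30846051 - 46 = 30846005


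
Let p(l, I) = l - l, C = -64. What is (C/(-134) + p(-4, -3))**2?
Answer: 1024/4489 ≈ 0.22811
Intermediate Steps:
p(l, I) = 0
(C/(-134) + p(-4, -3))**2 = (-64/(-134) + 0)**2 = (-64*(-1/134) + 0)**2 = (32/67 + 0)**2 = (32/67)**2 = 1024/4489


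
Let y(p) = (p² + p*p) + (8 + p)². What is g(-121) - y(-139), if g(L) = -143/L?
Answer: -613820/11 ≈ -55802.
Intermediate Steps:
y(p) = (8 + p)² + 2*p² (y(p) = (p² + p²) + (8 + p)² = 2*p² + (8 + p)² = (8 + p)² + 2*p²)
g(-121) - y(-139) = -143/(-121) - ((8 - 139)² + 2*(-139)²) = -143*(-1/121) - ((-131)² + 2*19321) = 13/11 - (17161 + 38642) = 13/11 - 1*55803 = 13/11 - 55803 = -613820/11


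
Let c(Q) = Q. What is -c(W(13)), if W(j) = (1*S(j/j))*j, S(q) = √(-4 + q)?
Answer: -13*I*√3 ≈ -22.517*I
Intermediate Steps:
W(j) = I*j*√3 (W(j) = (1*√(-4 + j/j))*j = (1*√(-4 + 1))*j = (1*√(-3))*j = (1*(I*√3))*j = (I*√3)*j = I*j*√3)
-c(W(13)) = -I*13*√3 = -13*I*√3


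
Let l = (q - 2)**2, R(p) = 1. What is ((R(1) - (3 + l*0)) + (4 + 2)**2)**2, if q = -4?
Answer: 1156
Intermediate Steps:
l = 36 (l = (-4 - 2)**2 = (-6)**2 = 36)
((R(1) - (3 + l*0)) + (4 + 2)**2)**2 = ((1 - (3 + 36*0)) + (4 + 2)**2)**2 = ((1 - (3 + 0)) + 6**2)**2 = ((1 - 1*3) + 36)**2 = ((1 - 3) + 36)**2 = (-2 + 36)**2 = 34**2 = 1156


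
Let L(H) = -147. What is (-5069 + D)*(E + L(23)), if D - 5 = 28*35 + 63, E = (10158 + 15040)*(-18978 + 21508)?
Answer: -256341938653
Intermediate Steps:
E = 63750940 (E = 25198*2530 = 63750940)
D = 1048 (D = 5 + (28*35 + 63) = 5 + (980 + 63) = 5 + 1043 = 1048)
(-5069 + D)*(E + L(23)) = (-5069 + 1048)*(63750940 - 147) = -4021*63750793 = -256341938653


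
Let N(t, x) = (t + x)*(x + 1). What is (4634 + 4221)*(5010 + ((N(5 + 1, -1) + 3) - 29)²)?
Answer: 50349530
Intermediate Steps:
N(t, x) = (1 + x)*(t + x) (N(t, x) = (t + x)*(1 + x) = (1 + x)*(t + x))
(4634 + 4221)*(5010 + ((N(5 + 1, -1) + 3) - 29)²) = (4634 + 4221)*(5010 + ((((5 + 1) - 1 + (-1)² + (5 + 1)*(-1)) + 3) - 29)²) = 8855*(5010 + (((6 - 1 + 1 + 6*(-1)) + 3) - 29)²) = 8855*(5010 + (((6 - 1 + 1 - 6) + 3) - 29)²) = 8855*(5010 + ((0 + 3) - 29)²) = 8855*(5010 + (3 - 29)²) = 8855*(5010 + (-26)²) = 8855*(5010 + 676) = 8855*5686 = 50349530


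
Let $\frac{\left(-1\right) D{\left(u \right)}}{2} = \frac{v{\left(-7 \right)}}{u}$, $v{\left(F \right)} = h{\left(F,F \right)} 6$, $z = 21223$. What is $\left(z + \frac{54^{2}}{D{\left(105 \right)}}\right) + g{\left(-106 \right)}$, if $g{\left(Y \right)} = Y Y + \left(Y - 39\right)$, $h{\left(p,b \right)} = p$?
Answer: $35959$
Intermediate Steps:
$v{\left(F \right)} = 6 F$ ($v{\left(F \right)} = F 6 = 6 F$)
$g{\left(Y \right)} = -39 + Y + Y^{2}$ ($g{\left(Y \right)} = Y^{2} + \left(-39 + Y\right) = -39 + Y + Y^{2}$)
$D{\left(u \right)} = \frac{84}{u}$ ($D{\left(u \right)} = - 2 \frac{6 \left(-7\right)}{u} = - 2 \left(- \frac{42}{u}\right) = \frac{84}{u}$)
$\left(z + \frac{54^{2}}{D{\left(105 \right)}}\right) + g{\left(-106 \right)} = \left(21223 + \frac{54^{2}}{84 \cdot \frac{1}{105}}\right) - \left(145 - 11236\right) = \left(21223 + \frac{2916}{84 \cdot \frac{1}{105}}\right) - -11091 = \left(21223 + \frac{2916}{\frac{4}{5}}\right) + 11091 = \left(21223 + 2916 \cdot \frac{5}{4}\right) + 11091 = \left(21223 + 3645\right) + 11091 = 24868 + 11091 = 35959$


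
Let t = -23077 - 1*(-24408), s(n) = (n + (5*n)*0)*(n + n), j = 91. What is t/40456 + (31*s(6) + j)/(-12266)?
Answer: -38826621/248116648 ≈ -0.15649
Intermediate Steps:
s(n) = 2*n² (s(n) = (n + 0)*(2*n) = n*(2*n) = 2*n²)
t = 1331 (t = -23077 + 24408 = 1331)
t/40456 + (31*s(6) + j)/(-12266) = 1331/40456 + (31*(2*6²) + 91)/(-12266) = 1331*(1/40456) + (31*(2*36) + 91)*(-1/12266) = 1331/40456 + (31*72 + 91)*(-1/12266) = 1331/40456 + (2232 + 91)*(-1/12266) = 1331/40456 + 2323*(-1/12266) = 1331/40456 - 2323/12266 = -38826621/248116648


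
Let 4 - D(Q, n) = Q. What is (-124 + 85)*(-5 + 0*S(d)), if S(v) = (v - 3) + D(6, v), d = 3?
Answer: 195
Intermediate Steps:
D(Q, n) = 4 - Q
S(v) = -5 + v (S(v) = (v - 3) + (4 - 1*6) = (-3 + v) + (4 - 6) = (-3 + v) - 2 = -5 + v)
(-124 + 85)*(-5 + 0*S(d)) = (-124 + 85)*(-5 + 0*(-5 + 3)) = -39*(-5 + 0*(-2)) = -39*(-5 + 0) = -39*(-5) = 195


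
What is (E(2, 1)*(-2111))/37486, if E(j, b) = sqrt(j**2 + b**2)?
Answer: -2111*sqrt(5)/37486 ≈ -0.12592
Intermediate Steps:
E(j, b) = sqrt(b**2 + j**2)
(E(2, 1)*(-2111))/37486 = (sqrt(1**2 + 2**2)*(-2111))/37486 = (sqrt(1 + 4)*(-2111))*(1/37486) = (sqrt(5)*(-2111))*(1/37486) = -2111*sqrt(5)*(1/37486) = -2111*sqrt(5)/37486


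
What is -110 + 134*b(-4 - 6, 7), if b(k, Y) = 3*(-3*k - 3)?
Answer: 10744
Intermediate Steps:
b(k, Y) = -9 - 9*k (b(k, Y) = 3*(-3 - 3*k) = -9 - 9*k)
-110 + 134*b(-4 - 6, 7) = -110 + 134*(-9 - 9*(-4 - 6)) = -110 + 134*(-9 - 9*(-10)) = -110 + 134*(-9 + 90) = -110 + 134*81 = -110 + 10854 = 10744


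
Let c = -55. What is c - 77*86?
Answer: -6677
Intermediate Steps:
c - 77*86 = -55 - 77*86 = -55 - 6622 = -6677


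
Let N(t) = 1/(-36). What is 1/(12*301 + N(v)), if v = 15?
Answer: 36/130031 ≈ 0.00027686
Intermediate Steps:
N(t) = -1/36
1/(12*301 + N(v)) = 1/(12*301 - 1/36) = 1/(3612 - 1/36) = 1/(130031/36) = 36/130031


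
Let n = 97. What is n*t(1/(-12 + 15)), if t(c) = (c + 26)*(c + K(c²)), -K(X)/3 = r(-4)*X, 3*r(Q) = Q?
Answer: 53641/27 ≈ 1986.7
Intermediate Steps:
r(Q) = Q/3
K(X) = 4*X (K(X) = -3*(⅓)*(-4)*X = -(-4)*X = 4*X)
t(c) = (26 + c)*(c + 4*c²) (t(c) = (c + 26)*(c + 4*c²) = (26 + c)*(c + 4*c²))
n*t(1/(-12 + 15)) = 97*((26 + 4*(1/(-12 + 15))² + 105/(-12 + 15))/(-12 + 15)) = 97*((26 + 4*(1/3)² + 105/3)/3) = 97*((26 + 4*(⅓)² + 105*(⅓))/3) = 97*((26 + 4*(⅑) + 35)/3) = 97*((26 + 4/9 + 35)/3) = 97*((⅓)*(553/9)) = 97*(553/27) = 53641/27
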